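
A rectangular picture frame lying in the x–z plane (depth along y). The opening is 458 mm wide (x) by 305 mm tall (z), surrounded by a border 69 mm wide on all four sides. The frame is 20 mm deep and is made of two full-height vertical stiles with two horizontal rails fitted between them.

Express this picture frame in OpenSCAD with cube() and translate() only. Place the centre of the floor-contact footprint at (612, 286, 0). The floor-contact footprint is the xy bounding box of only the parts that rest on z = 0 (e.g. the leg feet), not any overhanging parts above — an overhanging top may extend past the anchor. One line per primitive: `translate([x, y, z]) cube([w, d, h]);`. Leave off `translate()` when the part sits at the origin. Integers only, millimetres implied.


translate([314, 276, 0]) cube([69, 20, 443]);
translate([841, 276, 0]) cube([69, 20, 443]);
translate([383, 276, 0]) cube([458, 20, 69]);
translate([383, 276, 374]) cube([458, 20, 69]);


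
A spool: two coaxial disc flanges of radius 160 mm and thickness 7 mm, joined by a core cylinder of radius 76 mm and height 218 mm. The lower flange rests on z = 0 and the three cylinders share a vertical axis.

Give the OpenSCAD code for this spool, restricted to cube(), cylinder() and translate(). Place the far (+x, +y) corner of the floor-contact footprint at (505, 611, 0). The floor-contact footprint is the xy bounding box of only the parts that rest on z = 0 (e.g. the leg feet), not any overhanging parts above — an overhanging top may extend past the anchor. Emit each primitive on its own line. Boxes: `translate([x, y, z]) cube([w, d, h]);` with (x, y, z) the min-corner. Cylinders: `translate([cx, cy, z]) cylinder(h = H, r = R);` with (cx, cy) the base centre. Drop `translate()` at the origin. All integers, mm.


translate([345, 451, 0]) cylinder(h = 7, r = 160);
translate([345, 451, 7]) cylinder(h = 218, r = 76);
translate([345, 451, 225]) cylinder(h = 7, r = 160);


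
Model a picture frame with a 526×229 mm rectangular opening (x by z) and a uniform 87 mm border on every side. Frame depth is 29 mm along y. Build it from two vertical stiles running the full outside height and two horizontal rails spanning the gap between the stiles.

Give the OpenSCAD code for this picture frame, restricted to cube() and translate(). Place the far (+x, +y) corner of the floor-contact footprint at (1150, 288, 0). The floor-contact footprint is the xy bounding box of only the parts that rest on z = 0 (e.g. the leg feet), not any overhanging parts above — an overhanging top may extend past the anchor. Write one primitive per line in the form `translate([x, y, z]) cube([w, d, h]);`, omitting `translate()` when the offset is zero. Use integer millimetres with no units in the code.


translate([450, 259, 0]) cube([87, 29, 403]);
translate([1063, 259, 0]) cube([87, 29, 403]);
translate([537, 259, 0]) cube([526, 29, 87]);
translate([537, 259, 316]) cube([526, 29, 87]);


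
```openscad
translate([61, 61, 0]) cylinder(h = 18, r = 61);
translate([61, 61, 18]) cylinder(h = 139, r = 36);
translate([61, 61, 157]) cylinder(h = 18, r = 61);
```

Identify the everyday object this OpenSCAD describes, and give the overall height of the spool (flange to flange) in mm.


A spool. The overall height is 175 mm.

Three coaxial cylinders, large–small–large — a spool. Two 18 mm flanges and a 139 mm core give 18 + 139 + 18 = 175 mm.


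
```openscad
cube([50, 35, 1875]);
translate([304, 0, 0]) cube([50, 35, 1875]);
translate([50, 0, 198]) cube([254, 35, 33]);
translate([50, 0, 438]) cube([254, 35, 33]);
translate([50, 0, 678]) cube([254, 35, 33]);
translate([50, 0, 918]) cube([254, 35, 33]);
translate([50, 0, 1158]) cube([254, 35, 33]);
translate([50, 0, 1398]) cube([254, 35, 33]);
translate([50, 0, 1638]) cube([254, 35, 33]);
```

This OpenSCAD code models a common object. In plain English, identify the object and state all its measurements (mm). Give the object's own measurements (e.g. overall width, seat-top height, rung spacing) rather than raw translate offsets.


A straight ladder. Two 50×35 mm vertical rails, 1875 mm tall, stand 354 mm apart (outside-to-outside) with their front faces coplanar on the −y side. 7 rungs, each 35 mm deep and 33 mm tall, span between the inner faces of the rails, front faces flush with the rails. The lowest rung's underside is at z = 198 mm and rungs are spaced 240 mm apart (underside to underside).


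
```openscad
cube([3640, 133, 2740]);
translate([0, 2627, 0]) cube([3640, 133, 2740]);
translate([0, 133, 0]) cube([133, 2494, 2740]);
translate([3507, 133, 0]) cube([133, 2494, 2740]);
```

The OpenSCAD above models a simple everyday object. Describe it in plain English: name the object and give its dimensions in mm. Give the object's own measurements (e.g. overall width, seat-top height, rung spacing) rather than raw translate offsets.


The wall frame of a small rectangular building: four walls, each 2740 mm tall and 133 mm thick, enclosing a footprint 3640 mm (x) by 2760 mm (y) outside-to-outside, with no floor or roof. The front and back walls (the −y and +y sides) span the full width; the two side walls fit between them.


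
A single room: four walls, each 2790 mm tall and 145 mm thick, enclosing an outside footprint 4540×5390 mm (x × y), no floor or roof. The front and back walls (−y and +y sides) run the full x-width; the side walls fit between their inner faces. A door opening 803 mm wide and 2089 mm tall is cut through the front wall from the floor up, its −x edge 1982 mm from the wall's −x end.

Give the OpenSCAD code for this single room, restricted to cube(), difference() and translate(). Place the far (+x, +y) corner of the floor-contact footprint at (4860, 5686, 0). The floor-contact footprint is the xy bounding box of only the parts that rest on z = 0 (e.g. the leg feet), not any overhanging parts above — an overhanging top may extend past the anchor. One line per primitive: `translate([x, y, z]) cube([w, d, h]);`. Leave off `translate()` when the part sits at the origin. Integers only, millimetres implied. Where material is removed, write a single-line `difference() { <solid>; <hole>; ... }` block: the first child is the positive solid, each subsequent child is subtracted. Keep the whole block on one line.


difference() { translate([320, 296, 0]) cube([4540, 145, 2790]); translate([2302, 296, 0]) cube([803, 145, 2089]); }
translate([320, 5541, 0]) cube([4540, 145, 2790]);
translate([320, 441, 0]) cube([145, 5100, 2790]);
translate([4715, 441, 0]) cube([145, 5100, 2790]);


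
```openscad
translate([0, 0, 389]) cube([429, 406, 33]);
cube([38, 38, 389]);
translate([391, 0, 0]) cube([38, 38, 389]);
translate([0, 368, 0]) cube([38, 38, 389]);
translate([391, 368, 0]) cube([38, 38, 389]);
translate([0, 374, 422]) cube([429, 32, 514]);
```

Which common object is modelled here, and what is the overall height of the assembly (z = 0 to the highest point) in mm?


A chair. The overall height is 936 mm.

A slab on four corner posts with a tall panel at the back — a chair. The seat slab sits at z = 389 with thickness 33, and the 514 mm backrest starts at the seat top, so the overall height is 389 + 33 + 514 = 936 mm.


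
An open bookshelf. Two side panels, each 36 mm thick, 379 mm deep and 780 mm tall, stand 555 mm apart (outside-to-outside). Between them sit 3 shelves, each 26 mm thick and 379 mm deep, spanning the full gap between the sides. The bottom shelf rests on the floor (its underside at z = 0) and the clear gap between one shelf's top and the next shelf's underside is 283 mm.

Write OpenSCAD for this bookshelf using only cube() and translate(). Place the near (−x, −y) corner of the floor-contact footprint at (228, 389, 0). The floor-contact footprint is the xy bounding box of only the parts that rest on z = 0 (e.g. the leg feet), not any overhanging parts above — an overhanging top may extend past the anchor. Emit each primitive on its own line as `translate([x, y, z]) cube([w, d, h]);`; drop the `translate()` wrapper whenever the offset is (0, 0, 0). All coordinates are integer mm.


translate([228, 389, 0]) cube([36, 379, 780]);
translate([747, 389, 0]) cube([36, 379, 780]);
translate([264, 389, 0]) cube([483, 379, 26]);
translate([264, 389, 309]) cube([483, 379, 26]);
translate([264, 389, 618]) cube([483, 379, 26]);


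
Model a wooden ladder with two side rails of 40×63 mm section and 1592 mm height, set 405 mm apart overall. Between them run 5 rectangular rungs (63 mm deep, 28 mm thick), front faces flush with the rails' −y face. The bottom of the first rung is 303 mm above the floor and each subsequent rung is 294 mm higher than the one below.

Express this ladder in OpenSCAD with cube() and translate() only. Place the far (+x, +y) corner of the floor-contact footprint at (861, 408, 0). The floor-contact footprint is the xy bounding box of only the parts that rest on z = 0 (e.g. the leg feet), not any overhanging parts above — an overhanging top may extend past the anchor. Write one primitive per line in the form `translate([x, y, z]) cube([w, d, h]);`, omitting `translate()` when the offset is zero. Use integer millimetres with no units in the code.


// rung span = 405 - 2*40 = 325
// rung[k] z = 303 + k*294
translate([456, 345, 0]) cube([40, 63, 1592]);
translate([821, 345, 0]) cube([40, 63, 1592]);
translate([496, 345, 303]) cube([325, 63, 28]);
translate([496, 345, 597]) cube([325, 63, 28]);
translate([496, 345, 891]) cube([325, 63, 28]);
translate([496, 345, 1185]) cube([325, 63, 28]);
translate([496, 345, 1479]) cube([325, 63, 28]);


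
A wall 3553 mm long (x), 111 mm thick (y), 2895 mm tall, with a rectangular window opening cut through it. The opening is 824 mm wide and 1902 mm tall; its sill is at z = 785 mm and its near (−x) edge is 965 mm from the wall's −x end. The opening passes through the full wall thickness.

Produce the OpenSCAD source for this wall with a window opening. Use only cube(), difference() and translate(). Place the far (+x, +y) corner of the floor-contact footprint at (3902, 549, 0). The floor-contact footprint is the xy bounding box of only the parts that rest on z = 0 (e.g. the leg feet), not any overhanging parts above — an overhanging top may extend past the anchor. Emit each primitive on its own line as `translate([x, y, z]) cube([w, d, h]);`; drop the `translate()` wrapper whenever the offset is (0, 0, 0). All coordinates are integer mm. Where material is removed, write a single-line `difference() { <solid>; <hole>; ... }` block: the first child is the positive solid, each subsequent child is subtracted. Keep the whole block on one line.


difference() { translate([349, 438, 0]) cube([3553, 111, 2895]); translate([1314, 438, 785]) cube([824, 111, 1902]); }


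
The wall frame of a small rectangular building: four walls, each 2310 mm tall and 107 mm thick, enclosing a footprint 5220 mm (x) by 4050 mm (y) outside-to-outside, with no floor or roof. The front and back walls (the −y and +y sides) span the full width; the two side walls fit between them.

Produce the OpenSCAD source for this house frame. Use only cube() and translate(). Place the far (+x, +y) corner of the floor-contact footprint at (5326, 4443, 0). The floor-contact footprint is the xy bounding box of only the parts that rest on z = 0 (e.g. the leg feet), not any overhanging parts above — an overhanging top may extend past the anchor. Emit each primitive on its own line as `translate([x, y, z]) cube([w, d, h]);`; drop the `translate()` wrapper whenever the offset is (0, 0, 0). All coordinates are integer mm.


translate([106, 393, 0]) cube([5220, 107, 2310]);
translate([106, 4336, 0]) cube([5220, 107, 2310]);
translate([106, 500, 0]) cube([107, 3836, 2310]);
translate([5219, 500, 0]) cube([107, 3836, 2310]);


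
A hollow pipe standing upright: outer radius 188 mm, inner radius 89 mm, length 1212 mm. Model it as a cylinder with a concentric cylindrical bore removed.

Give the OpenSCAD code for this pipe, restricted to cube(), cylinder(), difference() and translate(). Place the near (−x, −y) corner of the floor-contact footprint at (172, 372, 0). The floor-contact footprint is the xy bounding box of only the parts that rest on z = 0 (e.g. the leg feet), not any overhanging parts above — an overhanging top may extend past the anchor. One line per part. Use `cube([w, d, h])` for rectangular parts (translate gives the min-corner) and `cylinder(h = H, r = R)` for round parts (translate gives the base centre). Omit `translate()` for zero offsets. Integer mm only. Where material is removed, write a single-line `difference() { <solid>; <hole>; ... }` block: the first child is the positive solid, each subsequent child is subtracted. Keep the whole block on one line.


difference() { translate([360, 560, 0]) cylinder(h = 1212, r = 188); translate([360, 560, 0]) cylinder(h = 1212, r = 89); }


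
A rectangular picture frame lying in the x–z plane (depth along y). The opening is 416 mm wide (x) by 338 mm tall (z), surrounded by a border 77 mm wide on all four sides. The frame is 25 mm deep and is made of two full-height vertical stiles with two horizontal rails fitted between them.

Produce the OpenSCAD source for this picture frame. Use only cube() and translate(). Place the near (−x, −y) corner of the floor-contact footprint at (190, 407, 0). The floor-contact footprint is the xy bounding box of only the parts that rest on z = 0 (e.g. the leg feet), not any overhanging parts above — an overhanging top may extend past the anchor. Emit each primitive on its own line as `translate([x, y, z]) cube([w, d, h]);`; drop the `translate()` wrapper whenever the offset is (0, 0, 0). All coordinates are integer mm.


translate([190, 407, 0]) cube([77, 25, 492]);
translate([683, 407, 0]) cube([77, 25, 492]);
translate([267, 407, 0]) cube([416, 25, 77]);
translate([267, 407, 415]) cube([416, 25, 77]);


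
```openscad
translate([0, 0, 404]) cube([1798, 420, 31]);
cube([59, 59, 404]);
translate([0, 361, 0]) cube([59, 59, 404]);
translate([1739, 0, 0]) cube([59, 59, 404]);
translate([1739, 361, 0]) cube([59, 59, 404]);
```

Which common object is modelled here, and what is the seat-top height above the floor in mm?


A bench. The seat-top height is 435 mm.

A long slab on four corner posts — a bench. The slab sits at z = 404 with thickness 31, so the top is 404 + 31 = 435 mm.


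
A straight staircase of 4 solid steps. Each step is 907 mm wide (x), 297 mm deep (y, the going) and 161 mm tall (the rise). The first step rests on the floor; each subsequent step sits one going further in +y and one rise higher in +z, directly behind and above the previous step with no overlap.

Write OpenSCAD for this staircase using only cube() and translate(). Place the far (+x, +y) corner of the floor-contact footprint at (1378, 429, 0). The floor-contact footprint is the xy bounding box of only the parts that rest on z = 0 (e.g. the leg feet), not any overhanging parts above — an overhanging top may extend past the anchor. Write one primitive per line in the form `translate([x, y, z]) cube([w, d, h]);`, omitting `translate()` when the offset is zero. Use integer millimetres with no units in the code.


translate([471, 132, 0]) cube([907, 297, 161]);
translate([471, 429, 161]) cube([907, 297, 161]);
translate([471, 726, 322]) cube([907, 297, 161]);
translate([471, 1023, 483]) cube([907, 297, 161]);


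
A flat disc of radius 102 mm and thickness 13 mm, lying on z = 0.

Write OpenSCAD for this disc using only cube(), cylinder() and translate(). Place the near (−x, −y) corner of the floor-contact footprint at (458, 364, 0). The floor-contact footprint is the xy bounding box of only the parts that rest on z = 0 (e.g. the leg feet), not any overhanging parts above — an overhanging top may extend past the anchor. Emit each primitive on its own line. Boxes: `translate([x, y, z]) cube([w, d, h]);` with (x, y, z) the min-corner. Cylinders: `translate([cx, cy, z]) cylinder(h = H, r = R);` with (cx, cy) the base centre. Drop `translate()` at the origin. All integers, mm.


translate([560, 466, 0]) cylinder(h = 13, r = 102);


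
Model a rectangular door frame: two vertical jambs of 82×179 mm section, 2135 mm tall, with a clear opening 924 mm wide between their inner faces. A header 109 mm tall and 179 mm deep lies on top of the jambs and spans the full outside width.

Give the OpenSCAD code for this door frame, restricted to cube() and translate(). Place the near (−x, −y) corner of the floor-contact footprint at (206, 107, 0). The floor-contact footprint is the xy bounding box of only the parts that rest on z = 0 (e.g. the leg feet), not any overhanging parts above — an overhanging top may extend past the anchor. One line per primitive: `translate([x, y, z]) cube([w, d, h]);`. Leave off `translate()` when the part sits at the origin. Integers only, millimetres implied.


translate([206, 107, 0]) cube([82, 179, 2135]);
translate([1212, 107, 0]) cube([82, 179, 2135]);
translate([206, 107, 2135]) cube([1088, 179, 109]);


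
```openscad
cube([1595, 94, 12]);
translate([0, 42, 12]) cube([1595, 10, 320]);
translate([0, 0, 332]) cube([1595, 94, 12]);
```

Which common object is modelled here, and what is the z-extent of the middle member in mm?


An I-beam. The web height is 320 mm.

Two wide flanges with a thin centred web — an I-beam. Overall 344 mm minus two 12 mm flanges gives a web of 344 − 2·12 = 320 mm.


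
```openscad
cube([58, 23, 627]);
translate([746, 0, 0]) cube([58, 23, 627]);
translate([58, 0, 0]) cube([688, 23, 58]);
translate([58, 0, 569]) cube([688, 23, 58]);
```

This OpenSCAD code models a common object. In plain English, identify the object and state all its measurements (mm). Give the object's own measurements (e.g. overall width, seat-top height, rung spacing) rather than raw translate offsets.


A rectangular picture frame lying in the x–z plane (depth along y). The opening is 688 mm wide (x) by 511 mm tall (z), surrounded by a border 58 mm wide on all four sides. The frame is 23 mm deep and is made of two full-height vertical stiles with two horizontal rails fitted between them.


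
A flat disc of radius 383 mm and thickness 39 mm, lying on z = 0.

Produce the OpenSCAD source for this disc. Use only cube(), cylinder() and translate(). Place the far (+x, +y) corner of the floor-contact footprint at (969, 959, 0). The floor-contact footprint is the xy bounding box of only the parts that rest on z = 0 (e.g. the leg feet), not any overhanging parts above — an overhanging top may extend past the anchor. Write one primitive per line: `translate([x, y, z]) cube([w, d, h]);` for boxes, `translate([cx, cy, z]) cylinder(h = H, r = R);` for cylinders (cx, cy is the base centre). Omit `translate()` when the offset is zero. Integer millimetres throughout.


translate([586, 576, 0]) cylinder(h = 39, r = 383);


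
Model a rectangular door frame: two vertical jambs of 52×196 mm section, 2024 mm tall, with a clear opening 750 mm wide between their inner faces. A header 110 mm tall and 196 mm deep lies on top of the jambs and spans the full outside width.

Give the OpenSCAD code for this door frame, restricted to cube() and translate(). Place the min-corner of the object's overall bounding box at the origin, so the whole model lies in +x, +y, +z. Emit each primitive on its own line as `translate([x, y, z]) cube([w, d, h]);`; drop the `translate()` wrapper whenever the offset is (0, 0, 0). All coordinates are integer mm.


cube([52, 196, 2024]);
translate([802, 0, 0]) cube([52, 196, 2024]);
translate([0, 0, 2024]) cube([854, 196, 110]);


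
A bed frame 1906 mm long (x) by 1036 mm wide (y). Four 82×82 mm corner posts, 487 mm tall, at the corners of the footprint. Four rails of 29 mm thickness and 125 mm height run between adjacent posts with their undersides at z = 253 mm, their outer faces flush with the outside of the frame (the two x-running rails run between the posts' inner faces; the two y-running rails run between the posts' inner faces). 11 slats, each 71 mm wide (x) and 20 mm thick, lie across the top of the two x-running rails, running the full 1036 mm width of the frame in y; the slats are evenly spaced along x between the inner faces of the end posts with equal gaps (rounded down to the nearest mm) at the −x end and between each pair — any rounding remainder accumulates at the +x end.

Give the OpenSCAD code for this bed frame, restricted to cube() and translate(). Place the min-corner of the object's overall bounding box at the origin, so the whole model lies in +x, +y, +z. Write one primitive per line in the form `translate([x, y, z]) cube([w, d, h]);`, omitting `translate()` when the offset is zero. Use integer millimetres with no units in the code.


cube([82, 82, 487]);
translate([0, 954, 0]) cube([82, 82, 487]);
translate([1824, 0, 0]) cube([82, 82, 487]);
translate([1824, 954, 0]) cube([82, 82, 487]);
translate([82, 0, 253]) cube([1742, 29, 125]);
translate([82, 1007, 253]) cube([1742, 29, 125]);
translate([0, 82, 253]) cube([29, 872, 125]);
translate([1877, 82, 253]) cube([29, 872, 125]);
translate([162, 0, 378]) cube([71, 1036, 20]);
translate([313, 0, 378]) cube([71, 1036, 20]);
translate([464, 0, 378]) cube([71, 1036, 20]);
translate([615, 0, 378]) cube([71, 1036, 20]);
translate([766, 0, 378]) cube([71, 1036, 20]);
translate([917, 0, 378]) cube([71, 1036, 20]);
translate([1068, 0, 378]) cube([71, 1036, 20]);
translate([1219, 0, 378]) cube([71, 1036, 20]);
translate([1370, 0, 378]) cube([71, 1036, 20]);
translate([1521, 0, 378]) cube([71, 1036, 20]);
translate([1672, 0, 378]) cube([71, 1036, 20]);


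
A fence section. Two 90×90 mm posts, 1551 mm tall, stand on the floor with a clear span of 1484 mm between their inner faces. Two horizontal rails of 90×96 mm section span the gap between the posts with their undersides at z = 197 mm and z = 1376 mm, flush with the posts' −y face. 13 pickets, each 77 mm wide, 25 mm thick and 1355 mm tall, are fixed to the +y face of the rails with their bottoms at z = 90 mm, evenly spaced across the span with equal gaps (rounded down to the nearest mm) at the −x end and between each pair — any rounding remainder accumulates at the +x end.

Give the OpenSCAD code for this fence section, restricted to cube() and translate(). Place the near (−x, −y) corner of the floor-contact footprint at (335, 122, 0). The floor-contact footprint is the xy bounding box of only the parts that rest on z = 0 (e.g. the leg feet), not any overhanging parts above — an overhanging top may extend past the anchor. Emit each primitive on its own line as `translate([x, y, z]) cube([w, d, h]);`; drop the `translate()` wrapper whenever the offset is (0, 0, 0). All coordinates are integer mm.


translate([335, 122, 0]) cube([90, 90, 1551]);
translate([1909, 122, 0]) cube([90, 90, 1551]);
translate([425, 122, 197]) cube([1484, 90, 96]);
translate([425, 122, 1376]) cube([1484, 90, 96]);
translate([459, 212, 90]) cube([77, 25, 1355]);
translate([570, 212, 90]) cube([77, 25, 1355]);
translate([681, 212, 90]) cube([77, 25, 1355]);
translate([792, 212, 90]) cube([77, 25, 1355]);
translate([903, 212, 90]) cube([77, 25, 1355]);
translate([1014, 212, 90]) cube([77, 25, 1355]);
translate([1125, 212, 90]) cube([77, 25, 1355]);
translate([1236, 212, 90]) cube([77, 25, 1355]);
translate([1347, 212, 90]) cube([77, 25, 1355]);
translate([1458, 212, 90]) cube([77, 25, 1355]);
translate([1569, 212, 90]) cube([77, 25, 1355]);
translate([1680, 212, 90]) cube([77, 25, 1355]);
translate([1791, 212, 90]) cube([77, 25, 1355]);


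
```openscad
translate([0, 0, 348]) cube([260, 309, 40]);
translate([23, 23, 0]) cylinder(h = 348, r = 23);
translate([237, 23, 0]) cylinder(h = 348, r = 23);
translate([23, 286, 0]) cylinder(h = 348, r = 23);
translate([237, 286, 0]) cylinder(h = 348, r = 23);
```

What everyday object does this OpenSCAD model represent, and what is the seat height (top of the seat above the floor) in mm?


A stool. The seat height is 388 mm.

A 260×309×40 slab at z = 348 on four corner cylinders — a stool. The seat top is 348 + 40 = 388 mm.


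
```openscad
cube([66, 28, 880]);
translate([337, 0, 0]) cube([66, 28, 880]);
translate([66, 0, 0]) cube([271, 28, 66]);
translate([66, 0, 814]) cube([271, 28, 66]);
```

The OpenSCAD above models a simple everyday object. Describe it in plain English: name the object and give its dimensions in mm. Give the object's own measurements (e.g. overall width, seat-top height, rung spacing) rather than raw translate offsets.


A rectangular picture frame lying in the x–z plane (depth along y). The opening is 271 mm wide (x) by 748 mm tall (z), surrounded by a border 66 mm wide on all four sides. The frame is 28 mm deep and is made of two full-height vertical stiles with two horizontal rails fitted between them.


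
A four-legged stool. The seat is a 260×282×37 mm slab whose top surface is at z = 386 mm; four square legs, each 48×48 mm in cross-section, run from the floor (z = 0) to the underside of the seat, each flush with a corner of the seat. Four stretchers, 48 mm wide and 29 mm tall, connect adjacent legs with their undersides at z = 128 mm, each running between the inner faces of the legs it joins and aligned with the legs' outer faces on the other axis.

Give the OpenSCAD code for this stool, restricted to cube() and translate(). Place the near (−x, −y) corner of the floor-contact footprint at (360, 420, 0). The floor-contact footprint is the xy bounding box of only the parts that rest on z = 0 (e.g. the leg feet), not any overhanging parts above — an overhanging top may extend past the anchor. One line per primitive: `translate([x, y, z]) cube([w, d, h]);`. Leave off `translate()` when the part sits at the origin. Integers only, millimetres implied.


translate([360, 420, 349]) cube([260, 282, 37]);
translate([360, 420, 0]) cube([48, 48, 349]);
translate([572, 420, 0]) cube([48, 48, 349]);
translate([360, 654, 0]) cube([48, 48, 349]);
translate([572, 654, 0]) cube([48, 48, 349]);
translate([408, 420, 128]) cube([164, 48, 29]);
translate([408, 654, 128]) cube([164, 48, 29]);
translate([360, 468, 128]) cube([48, 186, 29]);
translate([572, 468, 128]) cube([48, 186, 29]);


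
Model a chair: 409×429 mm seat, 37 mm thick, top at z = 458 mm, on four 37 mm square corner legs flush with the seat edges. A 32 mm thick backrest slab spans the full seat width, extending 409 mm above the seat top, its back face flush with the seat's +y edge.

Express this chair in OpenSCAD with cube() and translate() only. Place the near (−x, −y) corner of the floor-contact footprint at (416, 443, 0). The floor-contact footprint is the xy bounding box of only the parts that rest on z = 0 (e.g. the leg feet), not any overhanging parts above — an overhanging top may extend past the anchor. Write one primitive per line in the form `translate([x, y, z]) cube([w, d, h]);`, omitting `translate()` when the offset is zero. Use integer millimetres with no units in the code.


translate([416, 443, 421]) cube([409, 429, 37]);
translate([416, 443, 0]) cube([37, 37, 421]);
translate([788, 443, 0]) cube([37, 37, 421]);
translate([416, 835, 0]) cube([37, 37, 421]);
translate([788, 835, 0]) cube([37, 37, 421]);
translate([416, 840, 458]) cube([409, 32, 409]);


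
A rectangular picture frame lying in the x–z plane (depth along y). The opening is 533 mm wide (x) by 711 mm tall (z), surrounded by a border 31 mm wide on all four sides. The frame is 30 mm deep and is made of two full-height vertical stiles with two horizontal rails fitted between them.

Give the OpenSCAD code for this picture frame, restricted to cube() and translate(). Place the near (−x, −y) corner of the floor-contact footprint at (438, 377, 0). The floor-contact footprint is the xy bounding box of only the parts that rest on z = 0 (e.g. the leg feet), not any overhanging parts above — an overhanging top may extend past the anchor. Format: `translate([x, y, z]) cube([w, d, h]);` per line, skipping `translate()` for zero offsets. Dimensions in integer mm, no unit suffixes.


translate([438, 377, 0]) cube([31, 30, 773]);
translate([1002, 377, 0]) cube([31, 30, 773]);
translate([469, 377, 0]) cube([533, 30, 31]);
translate([469, 377, 742]) cube([533, 30, 31]);


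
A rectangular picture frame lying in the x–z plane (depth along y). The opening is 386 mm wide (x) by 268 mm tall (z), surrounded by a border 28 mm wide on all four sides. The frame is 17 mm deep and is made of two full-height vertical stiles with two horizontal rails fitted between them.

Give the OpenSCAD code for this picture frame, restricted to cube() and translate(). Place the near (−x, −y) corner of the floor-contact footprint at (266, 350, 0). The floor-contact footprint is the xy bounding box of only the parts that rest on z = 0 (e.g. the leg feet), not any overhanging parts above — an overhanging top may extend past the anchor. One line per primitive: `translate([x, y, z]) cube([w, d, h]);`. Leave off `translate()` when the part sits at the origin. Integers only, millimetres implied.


translate([266, 350, 0]) cube([28, 17, 324]);
translate([680, 350, 0]) cube([28, 17, 324]);
translate([294, 350, 0]) cube([386, 17, 28]);
translate([294, 350, 296]) cube([386, 17, 28]);


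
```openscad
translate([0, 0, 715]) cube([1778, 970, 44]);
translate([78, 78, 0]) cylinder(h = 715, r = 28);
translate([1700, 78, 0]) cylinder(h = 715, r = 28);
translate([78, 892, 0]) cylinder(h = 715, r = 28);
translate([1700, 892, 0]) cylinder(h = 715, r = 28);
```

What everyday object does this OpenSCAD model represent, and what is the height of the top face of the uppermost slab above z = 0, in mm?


A table. The table height is 759 mm.

A 1778×970×44 slab sits at z = 715 on four Ø56 mm round legs — a table. The top surface is at 715 + 44 = 759 mm.


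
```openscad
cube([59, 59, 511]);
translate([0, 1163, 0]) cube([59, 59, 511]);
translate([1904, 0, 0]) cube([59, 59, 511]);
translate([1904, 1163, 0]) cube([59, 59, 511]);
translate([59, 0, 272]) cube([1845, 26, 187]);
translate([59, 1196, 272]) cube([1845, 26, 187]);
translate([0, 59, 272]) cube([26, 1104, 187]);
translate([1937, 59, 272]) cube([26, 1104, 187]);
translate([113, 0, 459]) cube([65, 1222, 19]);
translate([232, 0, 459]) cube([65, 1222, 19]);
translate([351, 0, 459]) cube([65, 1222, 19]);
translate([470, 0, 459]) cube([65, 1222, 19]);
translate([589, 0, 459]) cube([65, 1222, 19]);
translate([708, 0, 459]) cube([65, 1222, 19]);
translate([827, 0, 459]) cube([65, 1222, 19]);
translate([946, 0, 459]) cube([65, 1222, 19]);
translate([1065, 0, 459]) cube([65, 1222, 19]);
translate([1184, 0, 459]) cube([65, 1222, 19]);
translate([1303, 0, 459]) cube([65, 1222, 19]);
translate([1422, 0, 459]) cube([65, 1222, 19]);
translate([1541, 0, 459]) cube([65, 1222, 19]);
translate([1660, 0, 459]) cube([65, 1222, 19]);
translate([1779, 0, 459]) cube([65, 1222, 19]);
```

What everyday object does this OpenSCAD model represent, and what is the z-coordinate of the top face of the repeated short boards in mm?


A bed frame. The slat-top height is 478 mm.

Four posts, four rails, and a row of slats — a bed frame. Slats sit on the rails at z = 272 + 187 = 459; with slat thickness 19, the top is 478 mm.


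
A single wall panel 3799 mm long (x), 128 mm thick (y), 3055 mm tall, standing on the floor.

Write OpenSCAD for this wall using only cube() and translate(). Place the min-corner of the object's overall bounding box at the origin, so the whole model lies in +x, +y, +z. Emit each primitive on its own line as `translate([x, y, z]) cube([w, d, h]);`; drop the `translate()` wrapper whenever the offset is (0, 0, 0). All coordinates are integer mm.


cube([3799, 128, 3055]);


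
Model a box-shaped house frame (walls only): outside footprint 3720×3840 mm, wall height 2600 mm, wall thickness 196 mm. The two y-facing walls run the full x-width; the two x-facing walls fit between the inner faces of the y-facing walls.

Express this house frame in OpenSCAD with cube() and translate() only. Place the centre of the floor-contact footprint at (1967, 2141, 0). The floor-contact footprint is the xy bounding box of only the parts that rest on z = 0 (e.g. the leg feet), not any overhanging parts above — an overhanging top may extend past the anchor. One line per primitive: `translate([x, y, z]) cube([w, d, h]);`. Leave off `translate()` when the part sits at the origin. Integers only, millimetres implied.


translate([107, 221, 0]) cube([3720, 196, 2600]);
translate([107, 3865, 0]) cube([3720, 196, 2600]);
translate([107, 417, 0]) cube([196, 3448, 2600]);
translate([3631, 417, 0]) cube([196, 3448, 2600]);


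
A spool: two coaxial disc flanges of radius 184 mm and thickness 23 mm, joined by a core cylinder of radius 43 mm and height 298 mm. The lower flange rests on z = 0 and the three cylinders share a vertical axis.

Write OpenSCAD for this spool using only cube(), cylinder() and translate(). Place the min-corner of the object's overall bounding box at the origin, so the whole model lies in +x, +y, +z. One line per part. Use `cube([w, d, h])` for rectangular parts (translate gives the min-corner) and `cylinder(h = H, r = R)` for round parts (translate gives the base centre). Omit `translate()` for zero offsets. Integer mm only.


translate([184, 184, 0]) cylinder(h = 23, r = 184);
translate([184, 184, 23]) cylinder(h = 298, r = 43);
translate([184, 184, 321]) cylinder(h = 23, r = 184);


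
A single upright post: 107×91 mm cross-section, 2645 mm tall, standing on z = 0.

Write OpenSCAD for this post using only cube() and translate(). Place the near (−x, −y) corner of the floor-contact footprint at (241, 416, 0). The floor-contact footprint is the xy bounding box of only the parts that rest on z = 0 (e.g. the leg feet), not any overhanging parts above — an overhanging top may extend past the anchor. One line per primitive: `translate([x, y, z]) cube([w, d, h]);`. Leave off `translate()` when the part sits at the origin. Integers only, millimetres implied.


translate([241, 416, 0]) cube([107, 91, 2645]);


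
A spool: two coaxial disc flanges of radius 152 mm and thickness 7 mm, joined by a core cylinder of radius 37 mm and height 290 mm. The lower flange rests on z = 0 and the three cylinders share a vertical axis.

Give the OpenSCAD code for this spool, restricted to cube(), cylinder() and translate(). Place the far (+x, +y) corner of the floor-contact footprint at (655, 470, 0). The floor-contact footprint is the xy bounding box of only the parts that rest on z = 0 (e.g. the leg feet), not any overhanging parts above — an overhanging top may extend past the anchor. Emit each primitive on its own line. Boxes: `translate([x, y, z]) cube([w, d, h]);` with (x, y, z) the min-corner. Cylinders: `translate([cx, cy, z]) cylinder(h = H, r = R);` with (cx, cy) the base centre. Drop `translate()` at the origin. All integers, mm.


translate([503, 318, 0]) cylinder(h = 7, r = 152);
translate([503, 318, 7]) cylinder(h = 290, r = 37);
translate([503, 318, 297]) cylinder(h = 7, r = 152);


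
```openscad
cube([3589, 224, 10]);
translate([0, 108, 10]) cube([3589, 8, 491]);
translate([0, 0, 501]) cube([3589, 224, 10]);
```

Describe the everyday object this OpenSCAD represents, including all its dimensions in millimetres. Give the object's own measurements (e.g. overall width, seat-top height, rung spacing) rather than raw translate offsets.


An I-beam lying along x, 3589 mm long. Overall section height 511 mm. Two flanges 224 mm wide (y) and 10 mm thick, one on the floor and one at the top; a web 8 mm thick runs between them, centred on the flange width.


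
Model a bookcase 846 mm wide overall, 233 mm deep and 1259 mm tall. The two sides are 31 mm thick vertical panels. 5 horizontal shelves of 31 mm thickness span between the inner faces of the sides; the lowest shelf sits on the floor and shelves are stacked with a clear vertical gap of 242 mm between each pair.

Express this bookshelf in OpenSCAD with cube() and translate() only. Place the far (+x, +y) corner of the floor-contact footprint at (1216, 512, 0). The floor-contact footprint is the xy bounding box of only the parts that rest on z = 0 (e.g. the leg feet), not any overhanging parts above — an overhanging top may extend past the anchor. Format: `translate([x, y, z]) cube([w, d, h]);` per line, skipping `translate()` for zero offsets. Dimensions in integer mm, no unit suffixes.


translate([370, 279, 0]) cube([31, 233, 1259]);
translate([1185, 279, 0]) cube([31, 233, 1259]);
translate([401, 279, 0]) cube([784, 233, 31]);
translate([401, 279, 273]) cube([784, 233, 31]);
translate([401, 279, 546]) cube([784, 233, 31]);
translate([401, 279, 819]) cube([784, 233, 31]);
translate([401, 279, 1092]) cube([784, 233, 31]);


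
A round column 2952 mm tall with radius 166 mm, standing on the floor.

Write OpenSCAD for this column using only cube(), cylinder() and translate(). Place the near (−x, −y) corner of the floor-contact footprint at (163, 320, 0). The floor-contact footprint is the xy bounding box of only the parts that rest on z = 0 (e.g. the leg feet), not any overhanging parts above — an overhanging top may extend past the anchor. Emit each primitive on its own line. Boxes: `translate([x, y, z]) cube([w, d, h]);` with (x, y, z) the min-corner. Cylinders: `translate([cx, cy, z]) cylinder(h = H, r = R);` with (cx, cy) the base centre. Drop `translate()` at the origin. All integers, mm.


translate([329, 486, 0]) cylinder(h = 2952, r = 166);


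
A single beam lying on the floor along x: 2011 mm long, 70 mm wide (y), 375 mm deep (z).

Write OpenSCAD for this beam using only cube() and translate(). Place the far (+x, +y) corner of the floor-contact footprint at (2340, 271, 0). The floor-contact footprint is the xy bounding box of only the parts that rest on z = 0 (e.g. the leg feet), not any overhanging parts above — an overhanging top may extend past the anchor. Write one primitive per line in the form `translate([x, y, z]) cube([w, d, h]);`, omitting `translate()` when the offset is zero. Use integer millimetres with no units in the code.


translate([329, 201, 0]) cube([2011, 70, 375]);


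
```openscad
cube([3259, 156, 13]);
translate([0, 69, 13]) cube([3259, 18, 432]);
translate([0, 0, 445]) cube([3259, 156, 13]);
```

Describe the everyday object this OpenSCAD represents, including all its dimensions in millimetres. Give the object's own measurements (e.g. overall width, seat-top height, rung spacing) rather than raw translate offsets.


An I-beam lying along x, 3259 mm long. Overall section height 458 mm. Two flanges 156 mm wide (y) and 13 mm thick, one on the floor and one at the top; a web 18 mm thick runs between them, centred on the flange width.


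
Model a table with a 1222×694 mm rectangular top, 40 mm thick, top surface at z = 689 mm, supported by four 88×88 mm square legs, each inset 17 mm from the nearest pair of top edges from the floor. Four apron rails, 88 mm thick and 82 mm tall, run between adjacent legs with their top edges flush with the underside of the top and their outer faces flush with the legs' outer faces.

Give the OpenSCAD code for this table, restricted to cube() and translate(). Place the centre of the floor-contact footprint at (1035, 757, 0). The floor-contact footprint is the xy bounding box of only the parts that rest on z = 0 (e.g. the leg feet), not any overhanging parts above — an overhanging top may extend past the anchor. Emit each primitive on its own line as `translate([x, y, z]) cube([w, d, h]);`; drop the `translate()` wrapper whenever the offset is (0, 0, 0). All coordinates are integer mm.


translate([424, 410, 649]) cube([1222, 694, 40]);
translate([441, 427, 0]) cube([88, 88, 649]);
translate([1541, 427, 0]) cube([88, 88, 649]);
translate([441, 999, 0]) cube([88, 88, 649]);
translate([1541, 999, 0]) cube([88, 88, 649]);
translate([529, 427, 567]) cube([1012, 88, 82]);
translate([529, 999, 567]) cube([1012, 88, 82]);
translate([441, 515, 567]) cube([88, 484, 82]);
translate([1541, 515, 567]) cube([88, 484, 82]);


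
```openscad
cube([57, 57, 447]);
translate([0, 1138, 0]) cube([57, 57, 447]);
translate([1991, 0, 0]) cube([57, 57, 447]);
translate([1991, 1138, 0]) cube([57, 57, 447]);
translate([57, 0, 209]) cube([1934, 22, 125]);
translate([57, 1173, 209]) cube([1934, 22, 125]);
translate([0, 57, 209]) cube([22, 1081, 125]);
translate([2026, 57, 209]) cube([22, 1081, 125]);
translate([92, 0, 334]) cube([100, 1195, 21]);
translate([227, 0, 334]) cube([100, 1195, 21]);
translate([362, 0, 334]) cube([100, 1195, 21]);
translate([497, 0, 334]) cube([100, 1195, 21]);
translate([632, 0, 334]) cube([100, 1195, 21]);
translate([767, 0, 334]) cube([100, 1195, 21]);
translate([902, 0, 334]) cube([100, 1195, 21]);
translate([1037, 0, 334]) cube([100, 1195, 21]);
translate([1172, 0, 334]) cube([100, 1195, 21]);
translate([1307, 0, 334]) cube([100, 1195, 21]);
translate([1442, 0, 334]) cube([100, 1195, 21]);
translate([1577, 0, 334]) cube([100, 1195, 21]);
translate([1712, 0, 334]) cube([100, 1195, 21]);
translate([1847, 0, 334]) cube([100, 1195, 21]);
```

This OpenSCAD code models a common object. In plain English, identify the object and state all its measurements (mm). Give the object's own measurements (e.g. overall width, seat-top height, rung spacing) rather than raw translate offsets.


A bed frame 2048 mm long (x) by 1195 mm wide (y). Four 57×57 mm corner posts, 447 mm tall, at the corners of the footprint. Four rails of 22 mm thickness and 125 mm height run between adjacent posts with their undersides at z = 209 mm, their outer faces flush with the outside of the frame (the two x-running rails run between the posts' inner faces; the two y-running rails run between the posts' inner faces). 14 slats, each 100 mm wide (x) and 21 mm thick, lie across the top of the two x-running rails, running the full 1195 mm width of the frame in y; along x they sit between the end posts with a 35 mm gap after the −x posts and between neighbouring slats, leaving 44 mm before the +x posts.
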